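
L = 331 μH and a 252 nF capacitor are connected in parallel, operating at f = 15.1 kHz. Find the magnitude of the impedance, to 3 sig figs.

126 Ω

ω = 2πf = 94880 rad/s
X_L = ωL = 31.4 Ω
X_C = 1/(ωC) = 41.8 Ω
Parallel: admittances add. Y = 1/(jωL) + jωC
Y = (0 − j0.00793) S
|Y| = 0.00793 S → |Z| = 1/|Y| = 126 Ω, ∠Z = −∠Y = 90.0°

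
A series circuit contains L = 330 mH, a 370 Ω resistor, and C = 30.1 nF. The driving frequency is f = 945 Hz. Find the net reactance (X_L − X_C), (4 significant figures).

ω = 2πf = 5938 rad/s
X_L = ωL = 1959 Ω
X_C = 1/(ωC) = 5595 Ω
X = 1959 − 5595 = -3636 Ω

-3636 Ω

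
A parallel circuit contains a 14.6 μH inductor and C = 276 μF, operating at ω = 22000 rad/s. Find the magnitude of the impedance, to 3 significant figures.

0.338 Ω

X_L = ωL = 0.321 Ω
X_C = 1/(ωC) = 0.165 Ω
Parallel: admittances add. Y = 1/(jωL) + jωC
Y = (0 + j2.96) S
|Y| = 2.96 S → |Z| = 1/|Y| = 0.338 Ω, ∠Z = −∠Y = -90.0°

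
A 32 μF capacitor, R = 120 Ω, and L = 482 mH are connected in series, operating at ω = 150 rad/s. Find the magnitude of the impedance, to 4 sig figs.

181.4 Ω

X_L = ωL = 72.30 Ω
X_C = 1/(ωC) = 208.3 Ω
Net reactance X = X_L − X_C = -136.0 Ω
Z = 120.0 − j136.0 Ω
|Z| = √(120.0² + 136.0²) = 181.4 Ω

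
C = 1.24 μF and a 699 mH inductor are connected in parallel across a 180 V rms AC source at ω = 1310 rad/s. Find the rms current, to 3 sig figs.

95.8 mA

X_L = ωL = 916 Ω
X_C = 1/(ωC) = 616 Ω
Parallel: admittances add. Y = 1/(jωL) + jωC
Y = (0 + j0.000532) S
|Y| = 0.000532 S → |Z| = 1/|Y| = 1880 Ω, ∠Z = −∠Y = -90.0°
I = V/|Z| = 180/1880 = 95.8 mA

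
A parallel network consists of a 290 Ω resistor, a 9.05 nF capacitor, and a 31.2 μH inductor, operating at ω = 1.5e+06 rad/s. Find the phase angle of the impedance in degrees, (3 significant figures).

66.1°

X_L = ωL = 46.8 Ω
X_C = 1/(ωC) = 73.7 Ω
Parallel: admittances add. Y = 1/R + 1/(jωL) + jωC
Y = (0.00345 − j0.00779) S
|Y| = 0.00852 S → |Z| = 1/|Y| = 117 Ω, ∠Z = −∠Y = 66.1°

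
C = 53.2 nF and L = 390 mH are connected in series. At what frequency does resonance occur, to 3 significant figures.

1.10 kHz

ω₀ = 1/√(LC) = 1/√(0.39 × 5.32e-08) = 6942 rad/s
f₀ = ω₀/(2π) = 1.10 kHz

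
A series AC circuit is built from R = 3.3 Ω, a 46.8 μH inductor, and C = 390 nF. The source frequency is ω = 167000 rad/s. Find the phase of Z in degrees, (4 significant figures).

X_L = ωL = 7.816 Ω
X_C = 1/(ωC) = 15.35 Ω
Net reactance X = X_L − X_C = -7.538 Ω
Z = 3.300 − j7.538 Ω
|Z| = √(3.300² + 7.538²) = 8.229 Ω
∠Z = arctan(-7.538/3.300) = -66.36°

-66.36°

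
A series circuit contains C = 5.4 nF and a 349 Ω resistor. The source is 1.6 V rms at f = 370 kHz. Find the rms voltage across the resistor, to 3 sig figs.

1.56 V

ω = 2πf = 2.325e+06 rad/s
X_C = 1/(ωC) = 79.7 Ω
Z = 349 − j79.7 Ω
|Z| = √(349² + 79.7²) = 358 Ω
I = V/|Z| = 4.47 mA
V_R = I·|Z_R| = 0.00447 × 349 = 1.56 V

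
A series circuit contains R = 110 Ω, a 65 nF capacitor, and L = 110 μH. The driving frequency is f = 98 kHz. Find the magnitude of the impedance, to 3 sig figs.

ω = 2πf = 615800 rad/s
X_L = ωL = 67.7 Ω
X_C = 1/(ωC) = 25.0 Ω
Net reactance X = X_L − X_C = 42.7 Ω
Z = 110 + j42.7 Ω
|Z| = √(110² + 42.7²) = 118 Ω

118 Ω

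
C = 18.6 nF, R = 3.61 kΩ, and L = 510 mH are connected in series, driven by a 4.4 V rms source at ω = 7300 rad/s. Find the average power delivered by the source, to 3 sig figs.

2.66 mW

X_L = ωL = 3720 Ω
X_C = 1/(ωC) = 7360 Ω
Net reactance X = X_L − X_C = -3640 Ω
Z = 3610 − j3640 Ω
|Z| = √(3610² + 3640²) = 5130 Ω
∠Z = arctan(-3640/3610) = -45.3°
I = V/|Z| = 858 μA
P = VI cos φ = 4.4 × 0.000858 × cos(-45.3°) = 2.66 mW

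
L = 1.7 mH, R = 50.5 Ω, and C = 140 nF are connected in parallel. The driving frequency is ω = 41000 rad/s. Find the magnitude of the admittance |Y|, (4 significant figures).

X_L = ωL = 69.70 Ω
X_C = 1/(ωC) = 174.2 Ω
Parallel: admittances add. Y = 1/R + 1/(jωL) + jωC
Y = (0.01980 − j0.008607) S
|Y| = 0.02159 S → |Z| = 1/|Y| = 46.31 Ω, ∠Z = −∠Y = 23.49°

21.59 mS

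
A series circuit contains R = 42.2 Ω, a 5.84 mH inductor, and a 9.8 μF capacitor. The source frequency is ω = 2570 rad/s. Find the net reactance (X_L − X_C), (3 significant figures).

X_L = ωL = 15.0 Ω
X_C = 1/(ωC) = 39.7 Ω
X = 15.0 − 39.7 = -24.7 Ω

-24.7 Ω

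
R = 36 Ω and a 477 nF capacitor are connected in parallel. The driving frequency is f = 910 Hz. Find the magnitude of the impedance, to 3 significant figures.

ω = 2πf = 5718 rad/s
X_C = 1/(ωC) = 367 Ω
Parallel: admittances add. Y = 1/R + jωC
Y = (0.0278 + j0.00273) S
|Y| = 0.0279 S → |Z| = 1/|Y| = 35.8 Ω, ∠Z = −∠Y = -5.61°

35.8 Ω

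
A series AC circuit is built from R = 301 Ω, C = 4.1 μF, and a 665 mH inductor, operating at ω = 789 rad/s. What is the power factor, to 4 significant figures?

X_L = ωL = 524.7 Ω
X_C = 1/(ωC) = 309.1 Ω
Net reactance X = X_L − X_C = 215.6 Ω
Z = 301.0 + j215.6 Ω
|Z| = √(301.0² + 215.6²) = 370.2 Ω
∠Z = arctan(215.6/301.0) = 35.61°
cos φ = cos(35.61°) = 0.8130

0.8130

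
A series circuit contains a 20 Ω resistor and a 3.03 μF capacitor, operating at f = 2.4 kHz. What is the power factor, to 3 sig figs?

0.675

ω = 2πf = 15080 rad/s
X_C = 1/(ωC) = 21.9 Ω
Z = 20.0 − j21.9 Ω
|Z| = √(20.0² + 21.9²) = 29.6 Ω
∠Z = arctan(-21.9/20.0) = -47.6°
cos φ = cos(-47.6°) = 0.675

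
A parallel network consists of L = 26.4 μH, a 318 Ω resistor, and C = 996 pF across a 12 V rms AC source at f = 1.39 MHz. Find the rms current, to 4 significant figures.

64.52 mA

ω = 2πf = 8.734e+06 rad/s
X_L = ωL = 230.6 Ω
X_C = 1/(ωC) = 115.0 Ω
Parallel: admittances add. Y = 1/R + 1/(jωL) + jωC
Y = (0.003145 + j0.004362) S
|Y| = 0.005377 S → |Z| = 1/|Y| = 186.0 Ω, ∠Z = −∠Y = -54.21°
I = V/|Z| = 12/186.0 = 64.52 mA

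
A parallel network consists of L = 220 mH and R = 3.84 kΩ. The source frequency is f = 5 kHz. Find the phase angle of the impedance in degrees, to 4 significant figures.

29.06°

ω = 2πf = 31420 rad/s
X_L = ωL = 6912 Ω
Parallel: admittances add. Y = 1/R + 1/(jωL)
Y = (0.0002604 − j0.0001447) S
|Y| = 0.0002979 S → |Z| = 1/|Y| = 3357 Ω, ∠Z = −∠Y = 29.06°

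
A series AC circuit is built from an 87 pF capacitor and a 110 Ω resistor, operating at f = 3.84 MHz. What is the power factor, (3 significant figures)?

ω = 2πf = 2.413e+07 rad/s
X_C = 1/(ωC) = 476 Ω
Z = 110 − j476 Ω
|Z| = √(110² + 476²) = 489 Ω
∠Z = arctan(-476/110) = -77.0°
cos φ = cos(-77.0°) = 0.225

0.225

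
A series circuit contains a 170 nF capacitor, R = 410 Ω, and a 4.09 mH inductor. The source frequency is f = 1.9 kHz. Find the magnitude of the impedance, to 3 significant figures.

ω = 2πf = 11940 rad/s
X_L = ωL = 48.8 Ω
X_C = 1/(ωC) = 493 Ω
Net reactance X = X_L − X_C = -444 Ω
Z = 410 − j444 Ω
|Z| = √(410² + 444²) = 604 Ω

604 Ω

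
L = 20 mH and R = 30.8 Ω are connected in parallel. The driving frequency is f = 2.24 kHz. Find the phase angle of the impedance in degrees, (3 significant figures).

6.24°

ω = 2πf = 14070 rad/s
X_L = ωL = 281 Ω
Parallel: admittances add. Y = 1/R + 1/(jωL)
Y = (0.0325 − j0.00355) S
|Y| = 0.0327 S → |Z| = 1/|Y| = 30.6 Ω, ∠Z = −∠Y = 6.24°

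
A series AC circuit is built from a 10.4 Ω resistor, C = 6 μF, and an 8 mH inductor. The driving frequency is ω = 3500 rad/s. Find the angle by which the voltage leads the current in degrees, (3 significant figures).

-62.1°

X_L = ωL = 28.0 Ω
X_C = 1/(ωC) = 47.6 Ω
Net reactance X = X_L − X_C = -19.6 Ω
Z = 10.4 − j19.6 Ω
|Z| = √(10.4² + 19.6²) = 22.2 Ω
∠Z = arctan(-19.6/10.4) = -62.1°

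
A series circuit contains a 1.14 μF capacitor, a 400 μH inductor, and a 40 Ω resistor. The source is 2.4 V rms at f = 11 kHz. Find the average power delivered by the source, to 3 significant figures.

ω = 2πf = 69120 rad/s
X_L = ωL = 27.6 Ω
X_C = 1/(ωC) = 12.7 Ω
Net reactance X = X_L − X_C = 15.0 Ω
Z = 40.0 + j15.0 Ω
|Z| = √(40.0² + 15.0²) = 42.7 Ω
∠Z = arctan(15.0/40.0) = 20.5°
I = V/|Z| = 56.2 mA
P = VI cos φ = 2.4 × 0.0562 × cos(20.5°) = 126 mW

126 mW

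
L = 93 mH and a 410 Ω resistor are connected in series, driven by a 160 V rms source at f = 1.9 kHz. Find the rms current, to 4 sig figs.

ω = 2πf = 11940 rad/s
X_L = ωL = 1110 Ω
Z = 410.0 + j1110 Ω
|Z| = √(410.0² + 1110²) = 1184 Ω
I = V/|Z| = 160/1184 = 135.2 mA

135.2 mA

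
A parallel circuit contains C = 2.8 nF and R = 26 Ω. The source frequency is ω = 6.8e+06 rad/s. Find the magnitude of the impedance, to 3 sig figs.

X_C = 1/(ωC) = 52.5 Ω
Parallel: admittances add. Y = 1/R + jωC
Y = (0.0385 + j0.0190) S
|Y| = 0.0429 S → |Z| = 1/|Y| = 23.3 Ω, ∠Z = −∠Y = -26.3°

23.3 Ω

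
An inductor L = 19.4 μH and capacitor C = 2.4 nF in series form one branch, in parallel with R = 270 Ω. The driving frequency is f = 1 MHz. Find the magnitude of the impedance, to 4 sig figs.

54.44 Ω

ω = 2πf = 6.283e+06 rad/s
X_L = ωL = 121.9 Ω
X_C = 1/(ωC) = 66.31 Ω
Branch 1: Z₁ = R = 270.0 Ω
Branch 2 (series LC): Z₂ = j(X_L − X_C) = j55.58 Ω
Parallel: Z = Z₁Z₂/(Z₁+Z₂), |Z| = 54.44 Ω, ∠Z = 78.37°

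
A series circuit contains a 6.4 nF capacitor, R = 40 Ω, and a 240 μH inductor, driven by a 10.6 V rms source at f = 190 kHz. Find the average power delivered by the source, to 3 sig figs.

ω = 2πf = 1.194e+06 rad/s
X_L = ωL = 287 Ω
X_C = 1/(ωC) = 131 Ω
Net reactance X = X_L − X_C = 156 Ω
Z = 40.0 + j156 Ω
|Z| = √(40.0² + 156²) = 161 Ω
∠Z = arctan(156/40.0) = 75.6°
I = V/|Z| = 66.0 mA
P = VI cos φ = 10.6 × 0.0660 × cos(75.6°) = 174 mW

174 mW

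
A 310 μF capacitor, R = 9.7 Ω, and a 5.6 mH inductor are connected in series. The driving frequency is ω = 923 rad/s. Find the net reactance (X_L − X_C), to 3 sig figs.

X_L = ωL = 5.17 Ω
X_C = 1/(ωC) = 3.49 Ω
X = 5.17 − 3.49 = 1.67 Ω

1.67 Ω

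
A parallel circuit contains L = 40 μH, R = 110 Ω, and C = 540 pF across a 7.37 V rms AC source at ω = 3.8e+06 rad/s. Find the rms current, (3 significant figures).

X_L = ωL = 152 Ω
X_C = 1/(ωC) = 487 Ω
Parallel: admittances add. Y = 1/R + 1/(jωL) + jωC
Y = (0.00909 − j0.00453) S
|Y| = 0.0102 S → |Z| = 1/|Y| = 98.5 Ω, ∠Z = −∠Y = 26.5°
I = V/|Z| = 7.37/98.5 = 74.8 mA

74.8 mA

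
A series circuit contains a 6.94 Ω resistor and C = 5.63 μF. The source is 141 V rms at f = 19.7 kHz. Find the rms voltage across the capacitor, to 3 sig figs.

ω = 2πf = 123800 rad/s
X_C = 1/(ωC) = 1.43 Ω
Z = 6.94 − j1.43 Ω
|Z| = √(6.94² + 1.43²) = 7.09 Ω
I = V/|Z| = 19.9 A
V_C = I·|Z_C| = 19.9 × 1.43 = 28.6 V

28.6 V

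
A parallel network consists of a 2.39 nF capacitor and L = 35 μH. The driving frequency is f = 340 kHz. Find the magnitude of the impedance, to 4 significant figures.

120.9 Ω

ω = 2πf = 2.136e+06 rad/s
X_L = ωL = 74.77 Ω
X_C = 1/(ωC) = 195.9 Ω
Parallel: admittances add. Y = 1/(jωL) + jωC
Y = (0 − j0.008269) S
|Y| = 0.008269 S → |Z| = 1/|Y| = 120.9 Ω, ∠Z = −∠Y = 90.00°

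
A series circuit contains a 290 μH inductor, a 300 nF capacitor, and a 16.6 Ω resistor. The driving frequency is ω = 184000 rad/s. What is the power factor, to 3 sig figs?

0.426

X_L = ωL = 53.4 Ω
X_C = 1/(ωC) = 18.1 Ω
Net reactance X = X_L − X_C = 35.2 Ω
Z = 16.6 + j35.2 Ω
|Z| = √(16.6² + 35.2²) = 39.0 Ω
∠Z = arctan(35.2/16.6) = 64.8°
cos φ = cos(64.8°) = 0.426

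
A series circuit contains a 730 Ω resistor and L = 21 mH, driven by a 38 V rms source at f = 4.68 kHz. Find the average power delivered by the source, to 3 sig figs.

ω = 2πf = 29410 rad/s
X_L = ωL = 618 Ω
Z = 730 + j618 Ω
|Z| = √(730² + 618²) = 956 Ω
∠Z = arctan(618/730) = 40.2°
I = V/|Z| = 39.7 mA
P = VI cos φ = 38 × 0.0397 × cos(40.2°) = 1.15 W

1.15 W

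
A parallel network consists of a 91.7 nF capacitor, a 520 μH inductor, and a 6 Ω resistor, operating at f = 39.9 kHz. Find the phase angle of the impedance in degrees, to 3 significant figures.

ω = 2πf = 250700 rad/s
X_L = ωL = 130 Ω
X_C = 1/(ωC) = 43.5 Ω
Parallel: admittances add. Y = 1/R + 1/(jωL) + jωC
Y = (0.167 + j0.0153) S
|Y| = 0.167 S → |Z| = 1/|Y| = 5.97 Ω, ∠Z = −∠Y = -5.25°

-5.25°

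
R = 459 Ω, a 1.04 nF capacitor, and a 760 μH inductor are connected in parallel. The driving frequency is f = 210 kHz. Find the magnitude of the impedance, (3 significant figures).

452 Ω

ω = 2πf = 1.319e+06 rad/s
X_L = ωL = 1000 Ω
X_C = 1/(ωC) = 729 Ω
Parallel: admittances add. Y = 1/R + 1/(jωL) + jωC
Y = (0.00218 + j0.000375) S
|Y| = 0.00221 S → |Z| = 1/|Y| = 452 Ω, ∠Z = −∠Y = -9.77°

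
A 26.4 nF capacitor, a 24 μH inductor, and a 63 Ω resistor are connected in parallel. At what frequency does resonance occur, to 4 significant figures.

ω₀ = 1/√(LC) = 1/√(2.4e-05 × 2.64e-08) = 1.256e+06 rad/s
f₀ = ω₀/(2π) = 199.9 kHz

199.9 kHz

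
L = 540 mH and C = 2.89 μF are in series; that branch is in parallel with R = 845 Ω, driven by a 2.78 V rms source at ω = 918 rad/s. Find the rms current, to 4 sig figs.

23.63 mA

X_L = ωL = 495.7 Ω
X_C = 1/(ωC) = 376.9 Ω
Branch 1: Z₁ = R = 845.0 Ω
Branch 2 (series LC): Z₂ = j(X_L − X_C) = j118.8 Ω
Parallel: Z = Z₁Z₂/(Z₁+Z₂), |Z| = 117.6 Ω, ∠Z = 82.00°
I = V/|Z| = 2.78/117.6 = 23.63 mA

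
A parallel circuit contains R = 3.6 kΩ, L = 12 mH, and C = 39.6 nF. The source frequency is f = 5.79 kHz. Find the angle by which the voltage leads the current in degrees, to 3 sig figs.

71.9°

ω = 2πf = 36380 rad/s
X_L = ωL = 437 Ω
X_C = 1/(ωC) = 694 Ω
Parallel: admittances add. Y = 1/R + 1/(jωL) + jωC
Y = (0.000278 − j0.000850) S
|Y| = 0.000894 S → |Z| = 1/|Y| = 1120 Ω, ∠Z = −∠Y = 71.9°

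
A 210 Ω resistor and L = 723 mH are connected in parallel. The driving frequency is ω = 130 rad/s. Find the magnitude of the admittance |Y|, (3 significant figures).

11.7 mS

X_L = ωL = 94.0 Ω
Parallel: admittances add. Y = 1/R + 1/(jωL)
Y = (0.00476 − j0.0106) S
|Y| = 0.0117 S → |Z| = 1/|Y| = 85.8 Ω, ∠Z = −∠Y = 65.9°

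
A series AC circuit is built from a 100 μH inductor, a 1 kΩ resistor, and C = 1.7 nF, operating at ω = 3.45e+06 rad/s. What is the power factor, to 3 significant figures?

0.985

X_L = ωL = 345 Ω
X_C = 1/(ωC) = 171 Ω
Net reactance X = X_L − X_C = 174 Ω
Z = 1000 + j174 Ω
|Z| = √(1000² + 174²) = 1020 Ω
∠Z = arctan(174/1000) = 9.90°
cos φ = cos(9.90°) = 0.985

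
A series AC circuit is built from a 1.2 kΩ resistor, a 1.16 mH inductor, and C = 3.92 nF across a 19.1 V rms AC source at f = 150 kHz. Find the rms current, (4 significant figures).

13.13 mA

ω = 2πf = 942500 rad/s
X_L = ωL = 1093 Ω
X_C = 1/(ωC) = 270.7 Ω
Net reactance X = X_L − X_C = 822.6 Ω
Z = 1200 + j822.6 Ω
|Z| = √(1200² + 822.6²) = 1455 Ω
I = V/|Z| = 19.1/1455 = 13.13 mA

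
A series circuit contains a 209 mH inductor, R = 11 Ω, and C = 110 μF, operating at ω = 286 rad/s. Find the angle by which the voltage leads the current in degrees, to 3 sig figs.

X_L = ωL = 59.8 Ω
X_C = 1/(ωC) = 31.8 Ω
Net reactance X = X_L − X_C = 28.0 Ω
Z = 11.0 + j28.0 Ω
|Z| = √(11.0² + 28.0²) = 30.1 Ω
∠Z = arctan(28.0/11.0) = 68.5°

68.5°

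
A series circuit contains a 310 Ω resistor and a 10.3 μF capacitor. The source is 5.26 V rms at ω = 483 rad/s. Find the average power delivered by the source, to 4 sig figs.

62.83 mW

X_C = 1/(ωC) = 201.0 Ω
Z = 310.0 − j201.0 Ω
|Z| = √(310.0² + 201.0²) = 369.5 Ω
∠Z = arctan(-201.0/310.0) = -32.96°
I = V/|Z| = 14.24 mA
P = VI cos φ = 5.26 × 0.01424 × cos(-32.96°) = 62.83 mW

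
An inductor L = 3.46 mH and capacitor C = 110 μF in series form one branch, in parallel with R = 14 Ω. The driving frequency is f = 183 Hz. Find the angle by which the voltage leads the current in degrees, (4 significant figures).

-74.33°

ω = 2πf = 1150 rad/s
X_L = ωL = 3.978 Ω
X_C = 1/(ωC) = 7.906 Ω
Branch 1: Z₁ = R = 14.00 Ω
Branch 2 (series LC): Z₂ = j(X_L − X_C) = −j3.928 Ω
Parallel: Z = Z₁Z₂/(Z₁+Z₂), |Z| = 3.782 Ω, ∠Z = -74.33°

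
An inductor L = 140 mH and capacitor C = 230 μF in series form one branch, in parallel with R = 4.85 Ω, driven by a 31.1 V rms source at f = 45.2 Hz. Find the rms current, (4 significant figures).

ω = 2πf = 284.0 rad/s
X_L = ωL = 39.76 Ω
X_C = 1/(ωC) = 15.31 Ω
Branch 1: Z₁ = R = 4.850 Ω
Branch 2 (series LC): Z₂ = j(X_L − X_C) = j24.45 Ω
Parallel: Z = Z₁Z₂/(Z₁+Z₂), |Z| = 4.757 Ω, ∠Z = 11.22°
I = V/|Z| = 31.1/4.757 = 6.537 A

6.537 A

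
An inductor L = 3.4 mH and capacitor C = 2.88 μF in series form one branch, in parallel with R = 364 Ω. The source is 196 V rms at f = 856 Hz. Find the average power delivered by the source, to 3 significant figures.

106 W

ω = 2πf = 5378 rad/s
X_L = ωL = 18.3 Ω
X_C = 1/(ωC) = 64.6 Ω
Branch 1: Z₁ = R = 364 Ω
Branch 2 (series LC): Z₂ = j(X_L − X_C) = −j46.3 Ω
Parallel: Z = Z₁Z₂/(Z₁+Z₂), |Z| = 45.9 Ω, ∠Z = -82.8°
I = V/|Z| = 4.27 A
P = VI cos φ = 196 × 4.27 × cos(-82.8°) = 106 W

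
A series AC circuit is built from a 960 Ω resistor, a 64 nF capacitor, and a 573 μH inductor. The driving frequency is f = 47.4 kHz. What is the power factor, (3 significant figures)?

0.993

ω = 2πf = 297800 rad/s
X_L = ωL = 171 Ω
X_C = 1/(ωC) = 52.5 Ω
Net reactance X = X_L − X_C = 118 Ω
Z = 960 + j118 Ω
|Z| = √(960² + 118²) = 967 Ω
∠Z = arctan(118/960) = 7.02°
cos φ = cos(7.02°) = 0.993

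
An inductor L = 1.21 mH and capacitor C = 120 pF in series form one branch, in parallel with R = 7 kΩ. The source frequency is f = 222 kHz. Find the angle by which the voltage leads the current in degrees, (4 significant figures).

ω = 2πf = 1.395e+06 rad/s
X_L = ωL = 1688 Ω
X_C = 1/(ωC) = 5974 Ω
Branch 1: Z₁ = R = 7000 Ω
Branch 2 (series LC): Z₂ = j(X_L − X_C) = −j4286 Ω
Parallel: Z = Z₁Z₂/(Z₁+Z₂), |Z| = 3656 Ω, ∠Z = -58.52°

-58.52°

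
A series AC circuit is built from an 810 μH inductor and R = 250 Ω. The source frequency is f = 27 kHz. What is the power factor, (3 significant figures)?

ω = 2πf = 169600 rad/s
X_L = ωL = 137 Ω
Z = 250 + j137 Ω
|Z| = √(250² + 137²) = 285 Ω
∠Z = arctan(137/250) = 28.8°
cos φ = cos(28.8°) = 0.876

0.876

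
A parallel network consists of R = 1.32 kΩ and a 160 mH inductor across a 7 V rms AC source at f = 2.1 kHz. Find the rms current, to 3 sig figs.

ω = 2πf = 13190 rad/s
X_L = ωL = 2110 Ω
Parallel: admittances add. Y = 1/R + 1/(jωL)
Y = (0.000758 − j0.000474) S
|Y| = 0.000893 S → |Z| = 1/|Y| = 1120 Ω, ∠Z = −∠Y = 32.0°
I = V/|Z| = 7/1120 = 6.25 mA

6.25 mA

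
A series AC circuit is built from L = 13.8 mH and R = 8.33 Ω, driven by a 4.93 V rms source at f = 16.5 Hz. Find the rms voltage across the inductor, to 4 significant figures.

ω = 2πf = 103.7 rad/s
X_L = ωL = 1.431 Ω
Z = 8.330 + j1.431 Ω
|Z| = √(8.330² + 1.431²) = 8.452 Ω
I = V/|Z| = 583.3 mA
V_L = I·|Z_L| = 0.5833 × 1.431 = 0.8345 V

0.8345 V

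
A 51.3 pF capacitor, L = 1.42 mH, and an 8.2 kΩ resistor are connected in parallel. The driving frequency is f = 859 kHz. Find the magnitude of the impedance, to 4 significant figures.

ω = 2πf = 5.397e+06 rad/s
X_L = ωL = 7664 Ω
X_C = 1/(ωC) = 3612 Ω
Parallel: admittances add. Y = 1/R + 1/(jωL) + jωC
Y = (0.0001220 + j0.0001464) S
|Y| = 0.0001905 S → |Z| = 1/|Y| = 5248 Ω, ∠Z = −∠Y = -50.21°

5248 Ω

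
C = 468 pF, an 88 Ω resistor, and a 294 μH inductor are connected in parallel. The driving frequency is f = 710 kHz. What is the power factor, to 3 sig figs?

ω = 2πf = 4.461e+06 rad/s
X_L = ωL = 1310 Ω
X_C = 1/(ωC) = 479 Ω
Parallel: admittances add. Y = 1/R + 1/(jωL) + jωC
Y = (0.0114 + j0.00133) S
|Y| = 0.0114 S → |Z| = 1/|Y| = 87.4 Ω, ∠Z = −∠Y = -6.65°
cos φ = cos(-6.65°) = 0.993

0.993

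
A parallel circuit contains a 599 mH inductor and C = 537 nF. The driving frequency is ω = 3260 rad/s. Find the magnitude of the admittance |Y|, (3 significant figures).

X_L = ωL = 1950 Ω
X_C = 1/(ωC) = 571 Ω
Parallel: admittances add. Y = 1/(jωL) + jωC
Y = (0 + j0.00124) S
|Y| = 0.00124 S → |Z| = 1/|Y| = 807 Ω, ∠Z = −∠Y = -90.0°

1.24 mS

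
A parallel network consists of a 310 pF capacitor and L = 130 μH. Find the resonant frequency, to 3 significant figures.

793 kHz

ω₀ = 1/√(LC) = 1/√(0.00013 × 3.1e-10) = 4.981e+06 rad/s
f₀ = ω₀/(2π) = 793 kHz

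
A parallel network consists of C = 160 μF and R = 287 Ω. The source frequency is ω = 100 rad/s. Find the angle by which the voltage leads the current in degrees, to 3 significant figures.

-77.7°

X_C = 1/(ωC) = 62.5 Ω
Parallel: admittances add. Y = 1/R + jωC
Y = (0.00348 + j0.0160) S
|Y| = 0.0164 S → |Z| = 1/|Y| = 61.1 Ω, ∠Z = −∠Y = -77.7°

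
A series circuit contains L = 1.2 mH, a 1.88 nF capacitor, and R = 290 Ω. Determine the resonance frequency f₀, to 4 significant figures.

ω₀ = 1/√(LC) = 1/√(0.0012 × 1.88e-09) = 665800 rad/s
f₀ = ω₀/(2π) = 106.0 kHz

106.0 kHz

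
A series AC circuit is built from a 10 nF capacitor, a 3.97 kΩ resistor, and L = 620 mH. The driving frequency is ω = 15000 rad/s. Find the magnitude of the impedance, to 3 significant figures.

4760 Ω

X_L = ωL = 9300 Ω
X_C = 1/(ωC) = 6670 Ω
Net reactance X = X_L − X_C = 2630 Ω
Z = 3970 + j2630 Ω
|Z| = √(3970² + 2630²) = 4760 Ω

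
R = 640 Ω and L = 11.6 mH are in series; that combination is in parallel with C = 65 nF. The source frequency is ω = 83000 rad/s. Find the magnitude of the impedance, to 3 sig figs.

X_L = ωL = 963 Ω
X_C = 1/(ωC) = 185 Ω
Branch 1 (R+jX_L): Z₁ = 640 + j963 Ω, |Z₁| = 1160 Ω
Branch 2 (−jX_C): Z₂ = −j185 Ω
Parallel: Z = Z₁Z₂/(Z₁+Z₂), |Z| = 213 Ω, ∠Z = -84.2°

213 Ω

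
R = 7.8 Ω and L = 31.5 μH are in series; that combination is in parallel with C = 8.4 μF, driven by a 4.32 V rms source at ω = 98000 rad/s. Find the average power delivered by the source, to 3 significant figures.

2.07 W

X_L = ωL = 3.09 Ω
X_C = 1/(ωC) = 1.21 Ω
Branch 1 (R+jX_L): Z₁ = 7.80 + j3.09 Ω, |Z₁| = 8.39 Ω
Branch 2 (−jX_C): Z₂ = −j1.21 Ω
Parallel: Z = Z₁Z₂/(Z₁+Z₂), |Z| = 1.27 Ω, ∠Z = -81.9°
I = V/|Z| = 3.40 A
P = VI cos φ = 4.32 × 3.40 × cos(-81.9°) = 2.07 W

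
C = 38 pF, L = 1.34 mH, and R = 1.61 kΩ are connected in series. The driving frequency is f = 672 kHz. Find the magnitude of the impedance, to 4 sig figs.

1709 Ω

ω = 2πf = 4.222e+06 rad/s
X_L = ωL = 5658 Ω
X_C = 1/(ωC) = 6233 Ω
Net reactance X = X_L − X_C = -574.7 Ω
Z = 1610 − j574.7 Ω
|Z| = √(1610² + 574.7²) = 1709 Ω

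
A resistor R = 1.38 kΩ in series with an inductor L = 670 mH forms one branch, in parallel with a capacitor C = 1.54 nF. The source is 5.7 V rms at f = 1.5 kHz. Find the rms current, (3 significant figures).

801 μA

ω = 2πf = 9425 rad/s
X_L = ωL = 6310 Ω
X_C = 1/(ωC) = 68900 Ω
Branch 1 (R+jX_L): Z₁ = 1380 + j6310 Ω, |Z₁| = 6460 Ω
Branch 2 (−jX_C): Z₂ = −j68900 Ω
Parallel: Z = Z₁Z₂/(Z₁+Z₂), |Z| = 7110 Ω, ∠Z = 76.4°
I = V/|Z| = 5.7/7110 = 801 μA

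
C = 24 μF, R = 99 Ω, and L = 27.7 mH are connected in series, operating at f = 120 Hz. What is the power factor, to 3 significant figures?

ω = 2πf = 754.0 rad/s
X_L = ωL = 20.9 Ω
X_C = 1/(ωC) = 55.3 Ω
Net reactance X = X_L − X_C = -34.4 Ω
Z = 99.0 − j34.4 Ω
|Z| = √(99.0² + 34.4²) = 105 Ω
∠Z = arctan(-34.4/99.0) = -19.1°
cos φ = cos(-19.1°) = 0.945

0.945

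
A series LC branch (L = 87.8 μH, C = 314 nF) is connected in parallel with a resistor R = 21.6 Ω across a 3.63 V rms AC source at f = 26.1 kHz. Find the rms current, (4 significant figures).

ω = 2πf = 164000 rad/s
X_L = ωL = 14.40 Ω
X_C = 1/(ωC) = 19.42 Ω
Branch 1: Z₁ = R = 21.60 Ω
Branch 2 (series LC): Z₂ = j(X_L − X_C) = −j5.022 Ω
Parallel: Z = Z₁Z₂/(Z₁+Z₂), |Z| = 4.891 Ω, ∠Z = -76.91°
I = V/|Z| = 3.63/4.891 = 742.2 mA

742.2 mA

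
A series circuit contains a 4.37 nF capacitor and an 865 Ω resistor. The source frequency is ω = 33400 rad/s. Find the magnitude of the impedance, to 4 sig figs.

6906 Ω

X_C = 1/(ωC) = 6851 Ω
Z = 865.0 − j6851 Ω
|Z| = √(865.0² + 6851²) = 6906 Ω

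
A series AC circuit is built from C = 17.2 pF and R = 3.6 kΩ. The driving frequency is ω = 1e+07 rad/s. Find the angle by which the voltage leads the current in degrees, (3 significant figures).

-58.2°

X_C = 1/(ωC) = 5810 Ω
Z = 3600 − j5810 Ω
|Z| = √(3600² + 5810²) = 6840 Ω
∠Z = arctan(-5810/3600) = -58.2°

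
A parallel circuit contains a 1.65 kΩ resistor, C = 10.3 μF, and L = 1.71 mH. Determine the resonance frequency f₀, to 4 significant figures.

1.199 kHz

ω₀ = 1/√(LC) = 1/√(0.00171 × 1.03e-05) = 7535 rad/s
f₀ = ω₀/(2π) = 1.199 kHz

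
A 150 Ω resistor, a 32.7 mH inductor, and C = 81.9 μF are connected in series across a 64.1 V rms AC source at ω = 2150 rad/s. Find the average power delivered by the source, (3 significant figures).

23.1 W

X_L = ωL = 70.3 Ω
X_C = 1/(ωC) = 5.68 Ω
Net reactance X = X_L − X_C = 64.6 Ω
Z = 150 + j64.6 Ω
|Z| = √(150² + 64.6²) = 163 Ω
∠Z = arctan(64.6/150) = 23.3°
I = V/|Z| = 392 mA
P = VI cos φ = 64.1 × 0.392 × cos(23.3°) = 23.1 W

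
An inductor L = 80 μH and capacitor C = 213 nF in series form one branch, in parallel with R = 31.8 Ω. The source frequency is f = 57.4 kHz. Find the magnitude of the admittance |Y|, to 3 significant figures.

70.5 mS

ω = 2πf = 360700 rad/s
X_L = ωL = 28.9 Ω
X_C = 1/(ωC) = 13.0 Ω
Branch 1: Z₁ = R = 31.8 Ω
Branch 2 (series LC): Z₂ = j(X_L − X_C) = j15.8 Ω
Parallel: Z = Z₁Z₂/(Z₁+Z₂), |Z| = 14.2 Ω, ∠Z = 63.5°
|Y| = 1/|Z| = 70.5 mS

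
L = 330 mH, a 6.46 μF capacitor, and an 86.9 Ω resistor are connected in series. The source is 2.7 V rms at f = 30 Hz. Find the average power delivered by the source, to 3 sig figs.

1.09 mW

ω = 2πf = 188.5 rad/s
X_L = ωL = 62.2 Ω
X_C = 1/(ωC) = 821 Ω
Net reactance X = X_L − X_C = -759 Ω
Z = 86.9 − j759 Ω
|Z| = √(86.9² + 759²) = 764 Ω
∠Z = arctan(-759/86.9) = -83.5°
I = V/|Z| = 3.53 mA
P = VI cos φ = 2.7 × 0.00353 × cos(-83.5°) = 1.09 mW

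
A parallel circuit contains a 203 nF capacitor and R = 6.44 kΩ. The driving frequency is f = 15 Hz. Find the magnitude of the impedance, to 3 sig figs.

6390 Ω

ω = 2πf = 94.25 rad/s
X_C = 1/(ωC) = 52300 Ω
Parallel: admittances add. Y = 1/R + jωC
Y = (0.000155 + j1.91e-05) S
|Y| = 0.000156 S → |Z| = 1/|Y| = 6390 Ω, ∠Z = −∠Y = -7.02°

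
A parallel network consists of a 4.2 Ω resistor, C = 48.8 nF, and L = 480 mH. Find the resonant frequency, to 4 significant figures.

1.040 kHz

ω₀ = 1/√(LC) = 1/√(0.48 × 4.88e-08) = 6534 rad/s
f₀ = ω₀/(2π) = 1.040 kHz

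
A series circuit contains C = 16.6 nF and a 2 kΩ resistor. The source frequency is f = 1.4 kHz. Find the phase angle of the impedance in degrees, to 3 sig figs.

-73.7°

ω = 2πf = 8796 rad/s
X_C = 1/(ωC) = 6850 Ω
Z = 2000 − j6850 Ω
|Z| = √(2000² + 6850²) = 7130 Ω
∠Z = arctan(-6850/2000) = -73.7°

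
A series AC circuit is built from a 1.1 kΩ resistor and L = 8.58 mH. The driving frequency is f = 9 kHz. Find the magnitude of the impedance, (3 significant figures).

ω = 2πf = 56550 rad/s
X_L = ωL = 485 Ω
Z = 1100 + j485 Ω
|Z| = √(1100² + 485²) = 1200 Ω

1200 Ω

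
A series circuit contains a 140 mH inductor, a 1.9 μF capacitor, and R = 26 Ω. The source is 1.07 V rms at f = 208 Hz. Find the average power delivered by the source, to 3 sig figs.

ω = 2πf = 1307 rad/s
X_L = ωL = 183 Ω
X_C = 1/(ωC) = 403 Ω
Net reactance X = X_L − X_C = -220 Ω
Z = 26.0 − j220 Ω
|Z| = √(26.0² + 220²) = 221 Ω
∠Z = arctan(-220/26.0) = -83.3°
I = V/|Z| = 4.84 mA
P = VI cos φ = 1.07 × 0.00484 × cos(-83.3°) = 608 μW

608 μW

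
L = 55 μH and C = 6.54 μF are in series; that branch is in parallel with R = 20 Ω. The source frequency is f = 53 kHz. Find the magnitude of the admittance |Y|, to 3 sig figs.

75.1 mS

ω = 2πf = 333000 rad/s
X_L = ωL = 18.3 Ω
X_C = 1/(ωC) = 0.459 Ω
Branch 1: Z₁ = R = 20.0 Ω
Branch 2 (series LC): Z₂ = j(X_L − X_C) = j17.9 Ω
Parallel: Z = Z₁Z₂/(Z₁+Z₂), |Z| = 13.3 Ω, ∠Z = 48.2°
|Y| = 1/|Z| = 75.1 mS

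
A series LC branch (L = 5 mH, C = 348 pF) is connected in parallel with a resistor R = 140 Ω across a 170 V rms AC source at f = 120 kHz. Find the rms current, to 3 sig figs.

ω = 2πf = 754000 rad/s
X_L = ωL = 3770 Ω
X_C = 1/(ωC) = 3810 Ω
Branch 1: Z₁ = R = 140 Ω
Branch 2 (series LC): Z₂ = j(X_L − X_C) = −j41.3 Ω
Parallel: Z = Z₁Z₂/(Z₁+Z₂), |Z| = 39.6 Ω, ∠Z = -73.6°
I = V/|Z| = 170/39.6 = 4.29 A

4.29 A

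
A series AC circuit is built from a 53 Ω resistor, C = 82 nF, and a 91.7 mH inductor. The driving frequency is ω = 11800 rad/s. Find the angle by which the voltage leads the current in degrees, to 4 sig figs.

X_L = ωL = 1082 Ω
X_C = 1/(ωC) = 1033 Ω
Net reactance X = X_L − X_C = 48.58 Ω
Z = 53.00 + j48.58 Ω
|Z| = √(53.00² + 48.58²) = 71.89 Ω
∠Z = arctan(48.58/53.00) = 42.51°

42.51°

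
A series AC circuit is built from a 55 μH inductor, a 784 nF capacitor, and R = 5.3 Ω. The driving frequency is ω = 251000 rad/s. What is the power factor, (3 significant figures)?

X_L = ωL = 13.8 Ω
X_C = 1/(ωC) = 5.08 Ω
Net reactance X = X_L − X_C = 8.72 Ω
Z = 5.30 + j8.72 Ω
|Z| = √(5.30² + 8.72²) = 10.2 Ω
∠Z = arctan(8.72/5.30) = 58.7°
cos φ = cos(58.7°) = 0.519

0.519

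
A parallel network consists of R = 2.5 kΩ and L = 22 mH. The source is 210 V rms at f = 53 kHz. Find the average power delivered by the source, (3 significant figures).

ω = 2πf = 333000 rad/s
X_L = ωL = 7330 Ω
Parallel: admittances add. Y = 1/R + 1/(jωL)
Y = (0.000400 − j0.000136) S
|Y| = 0.000423 S → |Z| = 1/|Y| = 2370 Ω, ∠Z = −∠Y = 18.8°
I = V/|Z| = 88.8 mA
P = VI cos φ = 210 × 0.0888 × cos(18.8°) = 17.6 W

17.6 W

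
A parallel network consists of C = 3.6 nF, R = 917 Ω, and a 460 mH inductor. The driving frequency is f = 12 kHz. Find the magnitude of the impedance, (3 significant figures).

ω = 2πf = 75400 rad/s
X_L = ωL = 34700 Ω
X_C = 1/(ωC) = 3680 Ω
Parallel: admittances add. Y = 1/R + 1/(jωL) + jωC
Y = (0.00109 + j0.000243) S
|Y| = 0.00112 S → |Z| = 1/|Y| = 895 Ω, ∠Z = −∠Y = -12.5°

895 Ω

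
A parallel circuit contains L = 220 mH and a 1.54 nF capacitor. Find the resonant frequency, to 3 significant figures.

ω₀ = 1/√(LC) = 1/√(0.22 × 1.54e-09) = 54330 rad/s
f₀ = ω₀/(2π) = 8.65 kHz

8.65 kHz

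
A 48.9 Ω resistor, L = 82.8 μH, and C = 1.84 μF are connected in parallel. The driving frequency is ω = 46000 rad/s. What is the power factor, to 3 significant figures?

X_L = ωL = 3.81 Ω
X_C = 1/(ωC) = 11.8 Ω
Parallel: admittances add. Y = 1/R + 1/(jωL) + jωC
Y = (0.0204 − j0.178) S
|Y| = 0.179 S → |Z| = 1/|Y| = 5.58 Ω, ∠Z = −∠Y = 83.4°
cos φ = cos(83.4°) = 0.114

0.114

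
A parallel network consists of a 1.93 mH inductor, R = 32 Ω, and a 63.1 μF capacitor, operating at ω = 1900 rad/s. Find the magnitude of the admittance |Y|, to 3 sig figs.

156 mS

X_L = ωL = 3.67 Ω
X_C = 1/(ωC) = 8.34 Ω
Parallel: admittances add. Y = 1/R + 1/(jωL) + jωC
Y = (0.0312 − j0.153) S
|Y| = 0.156 S → |Z| = 1/|Y| = 6.41 Ω, ∠Z = −∠Y = 78.4°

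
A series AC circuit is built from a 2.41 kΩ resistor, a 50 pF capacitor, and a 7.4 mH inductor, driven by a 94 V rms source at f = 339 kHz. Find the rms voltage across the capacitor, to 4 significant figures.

129.6 V

ω = 2πf = 2.13e+06 rad/s
X_L = ωL = 15760 Ω
X_C = 1/(ωC) = 9390 Ω
Net reactance X = X_L − X_C = 6372 Ω
Z = 2410 + j6372 Ω
|Z| = √(2410² + 6372²) = 6813 Ω
I = V/|Z| = 13.80 mA
V_C = I·|Z_C| = 0.01380 × 9390 = 129.6 V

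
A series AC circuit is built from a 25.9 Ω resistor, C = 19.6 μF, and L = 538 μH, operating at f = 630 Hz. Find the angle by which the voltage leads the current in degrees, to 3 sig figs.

ω = 2πf = 3958 rad/s
X_L = ωL = 2.13 Ω
X_C = 1/(ωC) = 12.9 Ω
Net reactance X = X_L − X_C = -10.8 Ω
Z = 25.9 − j10.8 Ω
|Z| = √(25.9² + 10.8²) = 28.0 Ω
∠Z = arctan(-10.8/25.9) = -22.6°

-22.6°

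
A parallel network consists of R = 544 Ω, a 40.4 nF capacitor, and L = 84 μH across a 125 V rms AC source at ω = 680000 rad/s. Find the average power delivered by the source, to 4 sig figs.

28.72 W

X_L = ωL = 57.12 Ω
X_C = 1/(ωC) = 36.40 Ω
Parallel: admittances add. Y = 1/R + 1/(jωL) + jωC
Y = (0.001838 + j0.009965) S
|Y| = 0.01013 S → |Z| = 1/|Y| = 98.69 Ω, ∠Z = −∠Y = -79.55°
I = V/|Z| = 1.267 A
P = VI cos φ = 125 × 1.267 × cos(-79.55°) = 28.72 W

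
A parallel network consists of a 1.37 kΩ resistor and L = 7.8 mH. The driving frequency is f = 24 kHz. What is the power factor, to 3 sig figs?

0.651

ω = 2πf = 150800 rad/s
X_L = ωL = 1180 Ω
Parallel: admittances add. Y = 1/R + 1/(jωL)
Y = (0.000730 − j0.000850) S
|Y| = 0.00112 S → |Z| = 1/|Y| = 892 Ω, ∠Z = −∠Y = 49.4°
cos φ = cos(49.4°) = 0.651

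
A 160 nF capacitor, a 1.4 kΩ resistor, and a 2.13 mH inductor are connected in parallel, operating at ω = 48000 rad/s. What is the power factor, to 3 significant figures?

X_L = ωL = 102 Ω
X_C = 1/(ωC) = 130 Ω
Parallel: admittances add. Y = 1/R + 1/(jωL) + jωC
Y = (0.000714 − j0.00210) S
|Y| = 0.00222 S → |Z| = 1/|Y| = 451 Ω, ∠Z = −∠Y = 71.2°
cos φ = cos(71.2°) = 0.322

0.322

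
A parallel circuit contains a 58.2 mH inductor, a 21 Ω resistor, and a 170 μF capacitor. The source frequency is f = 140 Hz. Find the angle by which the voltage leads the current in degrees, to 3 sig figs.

-69.9°

ω = 2πf = 879.6 rad/s
X_L = ωL = 51.2 Ω
X_C = 1/(ωC) = 6.69 Ω
Parallel: admittances add. Y = 1/R + 1/(jωL) + jωC
Y = (0.0476 + j0.130) S
|Y| = 0.138 S → |Z| = 1/|Y| = 7.22 Ω, ∠Z = −∠Y = -69.9°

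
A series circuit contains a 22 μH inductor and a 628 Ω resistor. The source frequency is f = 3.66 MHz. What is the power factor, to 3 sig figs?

0.779

ω = 2πf = 2.3e+07 rad/s
X_L = ωL = 506 Ω
Z = 628 + j506 Ω
|Z| = √(628² + 506²) = 806 Ω
∠Z = arctan(506/628) = 38.9°
cos φ = cos(38.9°) = 0.779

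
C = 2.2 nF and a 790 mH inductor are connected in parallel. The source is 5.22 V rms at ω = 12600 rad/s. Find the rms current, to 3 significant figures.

X_L = ωL = 9950 Ω
X_C = 1/(ωC) = 36100 Ω
Parallel: admittances add. Y = 1/(jωL) + jωC
Y = (0 − j7.27e-05) S
|Y| = 7.27e-05 S → |Z| = 1/|Y| = 13700 Ω, ∠Z = −∠Y = 90.0°
I = V/|Z| = 5.22/13700 = 380 μA

380 μA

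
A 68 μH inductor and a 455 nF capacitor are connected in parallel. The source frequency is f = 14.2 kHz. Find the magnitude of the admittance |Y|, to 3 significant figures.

ω = 2πf = 89220 rad/s
X_L = ωL = 6.07 Ω
X_C = 1/(ωC) = 24.6 Ω
Parallel: admittances add. Y = 1/(jωL) + jωC
Y = (0 − j0.124) S
|Y| = 0.124 S → |Z| = 1/|Y| = 8.05 Ω, ∠Z = −∠Y = 90.0°

124 mS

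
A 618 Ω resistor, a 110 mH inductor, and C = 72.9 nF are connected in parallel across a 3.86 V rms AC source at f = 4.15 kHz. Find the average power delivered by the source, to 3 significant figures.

ω = 2πf = 26080 rad/s
X_L = ωL = 2870 Ω
X_C = 1/(ωC) = 526 Ω
Parallel: admittances add. Y = 1/R + 1/(jωL) + jωC
Y = (0.00162 + j0.00155) S
|Y| = 0.00224 S → |Z| = 1/|Y| = 446 Ω, ∠Z = −∠Y = -43.8°
I = V/|Z| = 8.66 mA
P = VI cos φ = 3.86 × 0.00866 × cos(-43.8°) = 24.1 mW

24.1 mW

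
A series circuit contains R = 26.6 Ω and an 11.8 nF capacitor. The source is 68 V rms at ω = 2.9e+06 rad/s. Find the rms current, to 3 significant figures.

X_C = 1/(ωC) = 29.2 Ω
Z = 26.6 − j29.2 Ω
|Z| = √(26.6² + 29.2²) = 39.5 Ω
I = V/|Z| = 68/39.5 = 1.72 A

1.72 A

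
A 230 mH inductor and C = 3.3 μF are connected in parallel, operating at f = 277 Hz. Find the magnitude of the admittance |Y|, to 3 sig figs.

ω = 2πf = 1740 rad/s
X_L = ωL = 400 Ω
X_C = 1/(ωC) = 174 Ω
Parallel: admittances add. Y = 1/(jωL) + jωC
Y = (0 + j0.00325) S
|Y| = 0.00325 S → |Z| = 1/|Y| = 308 Ω, ∠Z = −∠Y = -90.0°

3.25 mS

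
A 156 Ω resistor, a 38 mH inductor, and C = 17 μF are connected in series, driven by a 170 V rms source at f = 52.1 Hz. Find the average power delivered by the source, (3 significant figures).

ω = 2πf = 327.4 rad/s
X_L = ωL = 12.4 Ω
X_C = 1/(ωC) = 180 Ω
Net reactance X = X_L − X_C = -167 Ω
Z = 156 − j167 Ω
|Z| = √(156² + 167²) = 229 Ω
∠Z = arctan(-167/156) = -47.0°
I = V/|Z| = 743 mA
P = VI cos φ = 170 × 0.743 × cos(-47.0°) = 86.2 W

86.2 W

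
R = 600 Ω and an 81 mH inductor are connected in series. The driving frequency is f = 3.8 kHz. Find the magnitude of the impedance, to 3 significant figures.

2020 Ω

ω = 2πf = 23880 rad/s
X_L = ωL = 1930 Ω
Z = 600 + j1930 Ω
|Z| = √(600² + 1930²) = 2020 Ω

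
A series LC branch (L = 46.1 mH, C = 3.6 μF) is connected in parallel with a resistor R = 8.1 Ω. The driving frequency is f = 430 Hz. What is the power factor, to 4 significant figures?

ω = 2πf = 2702 rad/s
X_L = ωL = 124.6 Ω
X_C = 1/(ωC) = 102.8 Ω
Branch 1: Z₁ = R = 8.100 Ω
Branch 2 (series LC): Z₂ = j(X_L − X_C) = j21.74 Ω
Parallel: Z = Z₁Z₂/(Z₁+Z₂), |Z| = 7.590 Ω, ∠Z = 20.44°
cos φ = cos(20.44°) = 0.9371

0.9371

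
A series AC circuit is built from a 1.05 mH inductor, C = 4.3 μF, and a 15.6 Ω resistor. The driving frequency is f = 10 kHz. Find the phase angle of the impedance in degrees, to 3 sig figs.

ω = 2πf = 62830 rad/s
X_L = ωL = 66.0 Ω
X_C = 1/(ωC) = 3.70 Ω
Net reactance X = X_L − X_C = 62.3 Ω
Z = 15.6 + j62.3 Ω
|Z| = √(15.6² + 62.3²) = 64.2 Ω
∠Z = arctan(62.3/15.6) = 75.9°

75.9°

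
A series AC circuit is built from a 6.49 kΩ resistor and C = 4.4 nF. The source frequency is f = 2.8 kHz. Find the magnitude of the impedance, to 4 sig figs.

14460 Ω

ω = 2πf = 17590 rad/s
X_C = 1/(ωC) = 12920 Ω
Z = 6490 − j12920 Ω
|Z| = √(6490² + 12920²) = 14460 Ω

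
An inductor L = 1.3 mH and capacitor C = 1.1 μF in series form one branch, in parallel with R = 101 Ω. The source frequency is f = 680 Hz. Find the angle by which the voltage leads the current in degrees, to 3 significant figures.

ω = 2πf = 4273 rad/s
X_L = ωL = 5.55 Ω
X_C = 1/(ωC) = 213 Ω
Branch 1: Z₁ = R = 101 Ω
Branch 2 (series LC): Z₂ = j(X_L − X_C) = −j207 Ω
Parallel: Z = Z₁Z₂/(Z₁+Z₂), |Z| = 90.8 Ω, ∠Z = -26.0°

-26.0°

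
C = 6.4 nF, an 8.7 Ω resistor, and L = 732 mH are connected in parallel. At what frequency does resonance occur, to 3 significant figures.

2.33 kHz

ω₀ = 1/√(LC) = 1/√(0.732 × 6.4e-09) = 14610 rad/s
f₀ = ω₀/(2π) = 2.33 kHz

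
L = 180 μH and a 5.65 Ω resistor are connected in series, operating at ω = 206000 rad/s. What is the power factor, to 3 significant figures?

0.151

X_L = ωL = 37.1 Ω
Z = 5.65 + j37.1 Ω
|Z| = √(5.65² + 37.1²) = 37.5 Ω
∠Z = arctan(37.1/5.65) = 81.3°
cos φ = cos(81.3°) = 0.151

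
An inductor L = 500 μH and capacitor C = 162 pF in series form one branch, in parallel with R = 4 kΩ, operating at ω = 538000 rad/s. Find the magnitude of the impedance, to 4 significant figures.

X_L = ωL = 269.0 Ω
X_C = 1/(ωC) = 11470 Ω
Branch 1: Z₁ = R = 4000 Ω
Branch 2 (series LC): Z₂ = j(X_L − X_C) = −j11200 Ω
Parallel: Z = Z₁Z₂/(Z₁+Z₂), |Z| = 3767 Ω, ∠Z = -19.65°

3767 Ω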